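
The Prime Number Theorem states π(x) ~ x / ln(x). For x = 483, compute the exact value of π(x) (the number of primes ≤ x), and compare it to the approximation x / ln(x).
π(483) = 92;  x/ln(x) ≈ 78.16;  relative error ≈ 15.05%.

Directly count primes up to 483: π(483) = 92. The PNT approximation gives 483/ln(483) ≈ 483/6.18002 ≈ 78.16. Relative error (π(x) − x/ln(x)) / π(x) ≈ 15.05%; the approximation is known to undercount slightly (Li(x) is a better estimate).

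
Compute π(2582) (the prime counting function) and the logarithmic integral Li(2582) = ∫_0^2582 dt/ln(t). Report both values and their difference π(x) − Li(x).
π(2582) = 376;  Li(2582) ≈ 390.07;  π(x) − Li(x) ≈ -14.07.

Direct count of primes ≤ 2582 gives π(2582) = 376. Numerical evaluation of the logarithmic integral gives Li(2582) ≈ 390.07. The difference π(x) − Li(x) ≈ -14.07 is typically negative for small/moderate x (Li(x) overestimates), though Littlewood's theorem shows this sign changes infinitely often.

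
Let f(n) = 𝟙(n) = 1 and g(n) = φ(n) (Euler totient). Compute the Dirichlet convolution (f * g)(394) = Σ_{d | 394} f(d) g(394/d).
(𝟙 * φ)(394) = 394

Divisors of 394: [1, 2, 197, 394]. For each d | 394:
  d = 1: 𝟙(1) · φ(394/1) = 1 · 196 = 196
  d = 2: 𝟙(2) · φ(394/2) = 1 · 196 = 196
  d = 197: 𝟙(197) · φ(394/197) = 1 · 1 = 1
  d = 394: 𝟙(394) · φ(394/394) = 1 · 1 = 1
Summing: (𝟙 * φ)(394) = 196 + 196 + 1 + 1 = 394.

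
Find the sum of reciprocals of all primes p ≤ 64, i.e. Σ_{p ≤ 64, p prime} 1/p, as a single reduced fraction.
Σ 1/p = 201015517717077830328949/117288381359406970983270

π(64) = 18, so the primes ≤ 64 are [2, 3, 5, 7, 11, 13, 17, 19, 23, 29, 31, 37, 41, 43, 47, 53, 59, 61]. Summing 1/p over these primes: 201015517717077830328949/117288381359406970983270 ≈ 1.7139. Mertens estimate ln ln(64) + 0.2615 ≈ 1.6867.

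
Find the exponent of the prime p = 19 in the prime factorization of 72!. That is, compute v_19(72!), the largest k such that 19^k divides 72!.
v_19(72!) = 3

Legendre's formula: v_p(n!) = Σ_{k ≥ 1} ⌊n / p^k⌋. For p = 19, n = 72, the terms are:
  ⌊72/19^1⌋ = ⌊72/19⌋ = 3
(the next term ⌊72/19^2⌋ = 0, terminating the sum). Summing: v_19(72!) = 3 = 3.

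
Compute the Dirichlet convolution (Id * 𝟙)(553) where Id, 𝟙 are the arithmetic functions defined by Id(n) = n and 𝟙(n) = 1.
(Id * 𝟙)(553) = 640

Divisors of 553: [1, 7, 79, 553]. For each d | 553:
  d = 1: Id(1) · 𝟙(553/1) = 1 · 1 = 1
  d = 7: Id(7) · 𝟙(553/7) = 7 · 1 = 7
  d = 79: Id(79) · 𝟙(553/79) = 79 · 1 = 79
  d = 553: Id(553) · 𝟙(553/553) = 553 · 1 = 553
Summing: (Id * 𝟙)(553) = 1 + 7 + 79 + 553 = 640.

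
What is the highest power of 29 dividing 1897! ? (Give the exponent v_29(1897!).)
v_29(1897!) = 67

Legendre's formula: v_p(n!) = Σ_{k ≥ 1} ⌊n / p^k⌋. For p = 29, n = 1897, the terms are:
  ⌊1897/29^1⌋ = ⌊1897/29⌋ = 65
  ⌊1897/29^2⌋ = ⌊1897/841⌋ = 2
(the next term ⌊1897/29^3⌋ = 0, terminating the sum). Summing: v_29(1897!) = 65 + 2 = 67.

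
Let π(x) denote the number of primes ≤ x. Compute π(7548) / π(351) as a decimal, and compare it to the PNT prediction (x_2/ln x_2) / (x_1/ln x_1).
π(7548)/π(351) = 957/70 ≈ 13.6714;  PNT prediction ≈ 14.1148.

π(351) = 70 and π(7548) = 957, so π(7548)/π(351) ≈ 13.6714. The PNT-predicted ratio is (7548/ln(7548)) / (351/ln(351)) ≈ 14.1148. The two agree to within a few percent, as expected.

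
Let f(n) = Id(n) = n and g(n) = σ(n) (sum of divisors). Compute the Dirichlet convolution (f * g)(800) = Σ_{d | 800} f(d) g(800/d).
(Id * σ)(800) = 27606

Divisors of 800: [1, 2, 4, 5, 8, 10, 16, 20, 25, 32, 40, 50, 80, 100, 160, 200, 400, 800]. For each d | 800:
  d = 1: Id(1) · σ(800/1) = 1 · 1953 = 1953
  d = 2: Id(2) · σ(800/2) = 2 · 961 = 1922
  d = 4: Id(4) · σ(800/4) = 4 · 465 = 1860
  d = 5: Id(5) · σ(800/5) = 5 · 378 = 1890
  d = 8: Id(8) · σ(800/8) = 8 · 217 = 1736
  d = 10: Id(10) · σ(800/10) = 10 · 186 = 1860
  d = 16: Id(16) · σ(800/16) = 16 · 93 = 1488
  d = 20: Id(20) · σ(800/20) = 20 · 90 = 1800
  d = 25: Id(25) · σ(800/25) = 25 · 63 = 1575
  d = 32: Id(32) · σ(800/32) = 32 · 31 = 992
  d = 40: Id(40) · σ(800/40) = 40 · 42 = 1680
  d = 50: Id(50) · σ(800/50) = 50 · 31 = 1550
  d = 80: Id(80) · σ(800/80) = 80 · 18 = 1440
  d = 100: Id(100) · σ(800/100) = 100 · 15 = 1500
  d = 160: Id(160) · σ(800/160) = 160 · 6 = 960
  d = 200: Id(200) · σ(800/200) = 200 · 7 = 1400
  d = 400: Id(400) · σ(800/400) = 400 · 3 = 1200
  d = 800: Id(800) · σ(800/800) = 800 · 1 = 800
Summing: (Id * σ)(800) = 1953 + 1922 + 1860 + 1890 + 1736 + 1860 + 1488 + 1800 + 1575 + 992 + 1680 + 1550 + 1440 + 1500 + 960 + 1400 + 1200 + 800 = 27606.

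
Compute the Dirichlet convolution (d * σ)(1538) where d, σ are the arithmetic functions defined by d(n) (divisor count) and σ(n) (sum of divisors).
(d * σ)(1538) = 3860

Divisors of 1538: [1, 2, 769, 1538]. For each d | 1538:
  d = 1: d(1) · σ(1538/1) = 1 · 2310 = 2310
  d = 2: d(2) · σ(1538/2) = 2 · 770 = 1540
  d = 769: d(769) · σ(1538/769) = 2 · 3 = 6
  d = 1538: d(1538) · σ(1538/1538) = 4 · 1 = 4
Summing: (d * σ)(1538) = 2310 + 1540 + 6 + 4 = 3860.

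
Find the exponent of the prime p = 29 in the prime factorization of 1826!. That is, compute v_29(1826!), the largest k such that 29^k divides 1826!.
v_29(1826!) = 64

Legendre's formula: v_p(n!) = Σ_{k ≥ 1} ⌊n / p^k⌋. For p = 29, n = 1826, the terms are:
  ⌊1826/29^1⌋ = ⌊1826/29⌋ = 62
  ⌊1826/29^2⌋ = ⌊1826/841⌋ = 2
(the next term ⌊1826/29^3⌋ = 0, terminating the sum). Summing: v_29(1826!) = 62 + 2 = 64.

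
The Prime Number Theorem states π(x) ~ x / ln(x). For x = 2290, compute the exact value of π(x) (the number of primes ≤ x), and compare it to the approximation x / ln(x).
π(2290) = 340;  x/ln(x) ≈ 296.01;  relative error ≈ 12.94%.

Directly count primes up to 2290: π(2290) = 340. The PNT approximation gives 2290/ln(2290) ≈ 2290/7.73631 ≈ 296.01. Relative error (π(x) − x/ln(x)) / π(x) ≈ 12.94%; the approximation is known to undercount slightly (Li(x) is a better estimate).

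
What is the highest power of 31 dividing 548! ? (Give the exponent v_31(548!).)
v_31(548!) = 17

Legendre's formula: v_p(n!) = Σ_{k ≥ 1} ⌊n / p^k⌋. For p = 31, n = 548, the terms are:
  ⌊548/31^1⌋ = ⌊548/31⌋ = 17
(the next term ⌊548/31^2⌋ = 0, terminating the sum). Summing: v_31(548!) = 17 = 17.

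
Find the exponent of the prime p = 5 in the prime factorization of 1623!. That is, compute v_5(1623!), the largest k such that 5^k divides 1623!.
v_5(1623!) = 402

Legendre's formula: v_p(n!) = Σ_{k ≥ 1} ⌊n / p^k⌋. For p = 5, n = 1623, the terms are:
  ⌊1623/5^1⌋ = ⌊1623/5⌋ = 324
  ⌊1623/5^2⌋ = ⌊1623/25⌋ = 64
  ⌊1623/5^3⌋ = ⌊1623/125⌋ = 12
  ⌊1623/5^4⌋ = ⌊1623/625⌋ = 2
(the next term ⌊1623/5^5⌋ = 0, terminating the sum). Summing: v_5(1623!) = 324 + 64 + 12 + 2 = 402.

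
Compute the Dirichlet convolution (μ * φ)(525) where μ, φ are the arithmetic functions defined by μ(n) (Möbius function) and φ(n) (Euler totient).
(μ * φ)(525) = 80

Divisors of 525: [1, 3, 5, 7, 15, 21, 25, 35, 75, 105, 175, 525]. For each d | 525:
  d = 1: μ(1) · φ(525/1) = 1 · 240 = 240
  d = 3: μ(3) · φ(525/3) = -1 · 120 = -120
  d = 5: μ(5) · φ(525/5) = -1 · 48 = -48
  d = 7: μ(7) · φ(525/7) = -1 · 40 = -40
  d = 15: μ(15) · φ(525/15) = 1 · 24 = 24
  d = 21: μ(21) · φ(525/21) = 1 · 20 = 20
  d = 25: μ(25) · φ(525/25) = 0 · 12 = 0
  d = 35: μ(35) · φ(525/35) = 1 · 8 = 8
  d = 75: μ(75) · φ(525/75) = 0 · 6 = 0
  d = 105: μ(105) · φ(525/105) = -1 · 4 = -4
  d = 175: μ(175) · φ(525/175) = 0 · 2 = 0
  d = 525: μ(525) · φ(525/525) = 0 · 1 = 0
Summing: (μ * φ)(525) = 240 + -120 + -48 + -40 + 24 + 20 + 0 + 8 + 0 + -4 + 0 + 0 = 80.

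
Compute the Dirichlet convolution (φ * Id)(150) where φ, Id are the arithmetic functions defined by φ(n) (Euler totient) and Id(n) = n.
(φ * Id)(150) = 975

Divisors of 150: [1, 2, 3, 5, 6, 10, 15, 25, 30, 50, 75, 150]. For each d | 150:
  d = 1: φ(1) · Id(150/1) = 1 · 150 = 150
  d = 2: φ(2) · Id(150/2) = 1 · 75 = 75
  d = 3: φ(3) · Id(150/3) = 2 · 50 = 100
  d = 5: φ(5) · Id(150/5) = 4 · 30 = 120
  d = 6: φ(6) · Id(150/6) = 2 · 25 = 50
  d = 10: φ(10) · Id(150/10) = 4 · 15 = 60
  d = 15: φ(15) · Id(150/15) = 8 · 10 = 80
  d = 25: φ(25) · Id(150/25) = 20 · 6 = 120
  d = 30: φ(30) · Id(150/30) = 8 · 5 = 40
  d = 50: φ(50) · Id(150/50) = 20 · 3 = 60
  d = 75: φ(75) · Id(150/75) = 40 · 2 = 80
  d = 150: φ(150) · Id(150/150) = 40 · 1 = 40
Summing: (φ * Id)(150) = 150 + 75 + 100 + 120 + 50 + 60 + 80 + 120 + 40 + 60 + 80 + 40 = 975.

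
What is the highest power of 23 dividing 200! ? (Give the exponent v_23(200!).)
v_23(200!) = 8

Legendre's formula: v_p(n!) = Σ_{k ≥ 1} ⌊n / p^k⌋. For p = 23, n = 200, the terms are:
  ⌊200/23^1⌋ = ⌊200/23⌋ = 8
(the next term ⌊200/23^2⌋ = 0, terminating the sum). Summing: v_23(200!) = 8 = 8.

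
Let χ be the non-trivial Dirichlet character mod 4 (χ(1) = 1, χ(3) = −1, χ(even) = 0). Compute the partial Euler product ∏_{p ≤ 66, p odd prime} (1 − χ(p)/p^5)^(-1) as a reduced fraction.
∏ = 478212334295798677259125227573990358291095208018494528428976877948999059062284551009530475199/480056794509206891424767146601704797711651986953735424570384919662551238689346859653136384000

The odd primes p ≤ 66 are [3, 5, 7, 11, 13, 17, 19, 23, 29, 31, 37, 41, 43, 47, 53, 59, 61]. For each, χ(p) = 1 if p ≡ 1 mod 4, χ(p) = −1 if p ≡ 3 mod 4. Taking (1 − χ(p)/p^5)^(-1) = p^5/(p^5 − χ(p)): (1 − (-1)/3^5)^(-1) · (1 − (1)/5^5)^(-1) · (1 − (-1)/7^5)^(-1) · (1 − (-1)/11^5)^(-1) · (1 − (1)/13^5)^(-1) · (1 − (1)/17^5)^(-1) · (1 − (-1)/19^5)^(-1) · (1 − (-1)/23^5)^(-1) · (1 − (1)/29^5)^(-1) · (1 − (-1)/31^5)^(-1) · (1 − (1)/37^5)^(-1) · (1 − (1)/41^5)^(-1) · (1 − (-1)/43^5)^(-1) · (1 − (-1)/47^5)^(-1) · (1 − (1)/53^5)^(-1) · (1 − (-1)/59^5)^(-1) · (1 − (1)/61^5)^(-1) = 478212334295798677259125227573990358291095208018494528428976877948999059062284551009530475199/480056794509206891424767146601704797711651986953735424570384919662551238689346859653136384000.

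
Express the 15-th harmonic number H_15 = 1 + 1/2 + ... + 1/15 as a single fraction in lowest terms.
H_15 = 1195757/360360

Direct summation: H_15 = 1 + 1/2 + ... + 1/15. The least common denominator is lcm(1, ..., 15) = 360360; over this denominator the numerator is 360360 + 180180 + 120120 + 90090 + 72072 + 60060 + 51480 + 45045 + 40040 + 36036 + 32760 + 30030 + 27720 + 25740 + 24024 = 1195757, so H_15 = 1195757/360360 (already in lowest terms) ≈ 3.31823. (The PNT-adjacent estimate ln(15) + γ ≈ 3.28527 matches within O(1/n).)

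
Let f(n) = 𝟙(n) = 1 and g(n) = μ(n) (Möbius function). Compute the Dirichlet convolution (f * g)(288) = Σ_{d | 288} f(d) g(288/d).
(𝟙 * μ)(288) = 0

Divisors of 288: [1, 2, 3, 4, 6, 8, 9, 12, 16, 18, 24, 32, 36, 48, 72, 96, 144, 288]. For each d | 288:
  d = 1: 𝟙(1) · μ(288/1) = 1 · 0 = 0
  d = 2: 𝟙(2) · μ(288/2) = 1 · 0 = 0
  d = 3: 𝟙(3) · μ(288/3) = 1 · 0 = 0
  d = 4: 𝟙(4) · μ(288/4) = 1 · 0 = 0
  d = 6: 𝟙(6) · μ(288/6) = 1 · 0 = 0
  d = 8: 𝟙(8) · μ(288/8) = 1 · 0 = 0
  d = 9: 𝟙(9) · μ(288/9) = 1 · 0 = 0
  d = 12: 𝟙(12) · μ(288/12) = 1 · 0 = 0
  d = 16: 𝟙(16) · μ(288/16) = 1 · 0 = 0
  d = 18: 𝟙(18) · μ(288/18) = 1 · 0 = 0
  d = 24: 𝟙(24) · μ(288/24) = 1 · 0 = 0
  d = 32: 𝟙(32) · μ(288/32) = 1 · 0 = 0
  d = 36: 𝟙(36) · μ(288/36) = 1 · 0 = 0
  d = 48: 𝟙(48) · μ(288/48) = 1 · 1 = 1
  d = 72: 𝟙(72) · μ(288/72) = 1 · 0 = 0
  d = 96: 𝟙(96) · μ(288/96) = 1 · -1 = -1
  d = 144: 𝟙(144) · μ(288/144) = 1 · -1 = -1
  d = 288: 𝟙(288) · μ(288/288) = 1 · 1 = 1
Summing: (𝟙 * μ)(288) = 0 + 0 + 0 + 0 + 0 + 0 + 0 + 0 + 0 + 0 + 0 + 0 + 0 + 1 + 0 + -1 + -1 + 1 = 0.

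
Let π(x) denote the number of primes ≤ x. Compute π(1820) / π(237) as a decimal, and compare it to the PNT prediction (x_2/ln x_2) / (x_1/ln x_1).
π(1820)/π(237) = 280/51 ≈ 5.4902;  PNT prediction ≈ 5.5939.

π(237) = 51 and π(1820) = 280, so π(1820)/π(237) ≈ 5.4902. The PNT-predicted ratio is (1820/ln(1820)) / (237/ln(237)) ≈ 5.5939. The two agree to within a few percent, as expected.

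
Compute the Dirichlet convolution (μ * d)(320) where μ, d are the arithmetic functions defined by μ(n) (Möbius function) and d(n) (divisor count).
(μ * d)(320) = 1

Divisors of 320: [1, 2, 4, 5, 8, 10, 16, 20, 32, 40, 64, 80, 160, 320]. For each d | 320:
  d = 1: μ(1) · d(320/1) = 1 · 14 = 14
  d = 2: μ(2) · d(320/2) = -1 · 12 = -12
  d = 4: μ(4) · d(320/4) = 0 · 10 = 0
  d = 5: μ(5) · d(320/5) = -1 · 7 = -7
  d = 8: μ(8) · d(320/8) = 0 · 8 = 0
  d = 10: μ(10) · d(320/10) = 1 · 6 = 6
  d = 16: μ(16) · d(320/16) = 0 · 6 = 0
  d = 20: μ(20) · d(320/20) = 0 · 5 = 0
  d = 32: μ(32) · d(320/32) = 0 · 4 = 0
  d = 40: μ(40) · d(320/40) = 0 · 4 = 0
  d = 64: μ(64) · d(320/64) = 0 · 2 = 0
  d = 80: μ(80) · d(320/80) = 0 · 3 = 0
  d = 160: μ(160) · d(320/160) = 0 · 2 = 0
  d = 320: μ(320) · d(320/320) = 0 · 1 = 0
Summing: (μ * d)(320) = 14 + -12 + 0 + -7 + 0 + 6 + 0 + 0 + 0 + 0 + 0 + 0 + 0 + 0 = 1.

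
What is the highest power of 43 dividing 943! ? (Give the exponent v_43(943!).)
v_43(943!) = 21

Legendre's formula: v_p(n!) = Σ_{k ≥ 1} ⌊n / p^k⌋. For p = 43, n = 943, the terms are:
  ⌊943/43^1⌋ = ⌊943/43⌋ = 21
(the next term ⌊943/43^2⌋ = 0, terminating the sum). Summing: v_43(943!) = 21 = 21.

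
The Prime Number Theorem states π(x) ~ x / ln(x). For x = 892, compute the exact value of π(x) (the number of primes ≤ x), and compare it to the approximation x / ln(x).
π(892) = 154;  x/ln(x) ≈ 131.30;  relative error ≈ 14.74%.

Directly count primes up to 892: π(892) = 154. The PNT approximation gives 892/ln(892) ≈ 892/6.79347 ≈ 131.30. Relative error (π(x) − x/ln(x)) / π(x) ≈ 14.74%; the approximation is known to undercount slightly (Li(x) is a better estimate).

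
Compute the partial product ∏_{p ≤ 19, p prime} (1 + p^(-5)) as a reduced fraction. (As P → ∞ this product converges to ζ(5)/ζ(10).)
∏ = 405833785877367637916288/391770333462674252324875

The primes p ≤ 19 are [2, 3, 5, 7, 11, 13, 17, 19]. For each, (1 + 1/p^5) = (p^5 + 1)/p^5. Multiplying these fractions over p ∈ [2, 3, 5, 7, 11, 13, 17, 19] gives 405833785877367637916288/391770333462674252324875. (In the limit P → ∞ this tends to ζ(5)/ζ(10).)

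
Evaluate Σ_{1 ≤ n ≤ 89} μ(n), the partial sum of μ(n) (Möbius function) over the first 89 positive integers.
Σ_{n ≤ 89} μ(n) = -2

Compute μ(n) for each 1 ≤ n ≤ 89: μ(1) = 1, μ(2) = -1, μ(3) = -1, μ(4) = 0, μ(5) = -1, μ(6) = 1, μ(7) = -1, μ(8) = 0, μ(9) = 0, μ(10) = 1, μ(11) = -1, μ(12) = 0, μ(13) = -1, μ(14) = 1, μ(15) = 1, μ(16) = 0, μ(17) = -1, μ(18) = 0, μ(19) = -1, μ(20) = 0, μ(21) = 1, μ(22) = 1, μ(23) = -1, μ(24) = 0, μ(25) = 0, μ(26) = 1, μ(27) = 0, μ(28) = 0, μ(29) = -1, μ(30) = -1, μ(31) = -1, μ(32) = 0, μ(33) = 1, μ(34) = 1, μ(35) = 1, μ(36) = 0, μ(37) = -1, μ(38) = 1, μ(39) = 1, μ(40) = 0, μ(41) = -1, μ(42) = -1, μ(43) = -1, μ(44) = 0, μ(45) = 0, μ(46) = 1, μ(47) = -1, μ(48) = 0, μ(49) = 0, μ(50) = 0, μ(51) = 1, μ(52) = 0, μ(53) = -1, μ(54) = 0, μ(55) = 1, μ(56) = 0, μ(57) = 1, μ(58) = 1, μ(59) = -1, μ(60) = 0, μ(61) = -1, μ(62) = 1, μ(63) = 0, μ(64) = 0, μ(65) = 1, μ(66) = -1, μ(67) = -1, μ(68) = 0, μ(69) = 1, μ(70) = -1, μ(71) = -1, μ(72) = 0, μ(73) = -1, μ(74) = 1, μ(75) = 0, μ(76) = 0, μ(77) = 1, μ(78) = -1, μ(79) = -1, μ(80) = 0, μ(81) = 0, μ(82) = 1, μ(83) = -1, μ(84) = 0, μ(85) = 1, μ(86) = 1, μ(87) = 1, μ(88) = 0, μ(89) = -1. Summing all 89 values: -2. (Mertens function M(x) = Σ_{n ≤ x} μ(n); on average M(x) should be small (PNT ⟺ M(x) = o(x)).)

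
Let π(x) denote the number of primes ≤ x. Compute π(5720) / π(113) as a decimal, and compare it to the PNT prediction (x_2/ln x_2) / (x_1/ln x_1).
π(5720)/π(113) = 753/30 ≈ 25.1000;  PNT prediction ≈ 27.6590.

π(113) = 30 and π(5720) = 753, so π(5720)/π(113) ≈ 25.1000. The PNT-predicted ratio is (5720/ln(5720)) / (113/ln(113)) ≈ 27.6590. The two agree to within a few percent, as expected.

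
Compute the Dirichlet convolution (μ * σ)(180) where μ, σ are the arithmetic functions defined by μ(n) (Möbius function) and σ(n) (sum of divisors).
(μ * σ)(180) = 180

Divisors of 180: [1, 2, 3, 4, 5, 6, 9, 10, 12, 15, 18, 20, 30, 36, 45, 60, 90, 180]. For each d | 180:
  d = 1: μ(1) · σ(180/1) = 1 · 546 = 546
  d = 2: μ(2) · σ(180/2) = -1 · 234 = -234
  d = 3: μ(3) · σ(180/3) = -1 · 168 = -168
  d = 4: μ(4) · σ(180/4) = 0 · 78 = 0
  d = 5: μ(5) · σ(180/5) = -1 · 91 = -91
  d = 6: μ(6) · σ(180/6) = 1 · 72 = 72
  d = 9: μ(9) · σ(180/9) = 0 · 42 = 0
  d = 10: μ(10) · σ(180/10) = 1 · 39 = 39
  d = 12: μ(12) · σ(180/12) = 0 · 24 = 0
  d = 15: μ(15) · σ(180/15) = 1 · 28 = 28
  d = 18: μ(18) · σ(180/18) = 0 · 18 = 0
  d = 20: μ(20) · σ(180/20) = 0 · 13 = 0
  d = 30: μ(30) · σ(180/30) = -1 · 12 = -12
  d = 36: μ(36) · σ(180/36) = 0 · 6 = 0
  d = 45: μ(45) · σ(180/45) = 0 · 7 = 0
  d = 60: μ(60) · σ(180/60) = 0 · 4 = 0
  d = 90: μ(90) · σ(180/90) = 0 · 3 = 0
  d = 180: μ(180) · σ(180/180) = 0 · 1 = 0
Summing: (μ * σ)(180) = 546 + -234 + -168 + 0 + -91 + 72 + 0 + 39 + 0 + 28 + 0 + 0 + -12 + 0 + 0 + 0 + 0 + 0 = 180.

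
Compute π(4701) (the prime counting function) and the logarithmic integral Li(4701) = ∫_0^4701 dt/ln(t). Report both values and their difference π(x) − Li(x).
π(4701) = 634;  Li(4701) ≈ 649.05;  π(x) − Li(x) ≈ -15.05.

Direct count of primes ≤ 4701 gives π(4701) = 634. Numerical evaluation of the logarithmic integral gives Li(4701) ≈ 649.05. The difference π(x) − Li(x) ≈ -15.05 is typically negative for small/moderate x (Li(x) overestimates), though Littlewood's theorem shows this sign changes infinitely often.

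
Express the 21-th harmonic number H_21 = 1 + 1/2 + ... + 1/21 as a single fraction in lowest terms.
H_21 = 18858053/5173168

Direct summation: H_21 = 1 + 1/2 + ... + 1/21. The least common denominator is lcm(1, ..., 21) = 232792560; over this denominator the numerator is 232792560 + 116396280 + 77597520 + 58198140 + 46558512 + 38798760 + 33256080 + 29099070 + 25865840 + 23279256 + 21162960 + 19399380 + 17907120 + 16628040 + 15519504 + 14549535 + 13693680 + 12932920 + 12252240 + 11639628 + 11085360 = 848612385, so H_21 = 848612385/232792560; reducing by gcd(848612385, 232792560) = 45 gives 18858053/5173168 ≈ 3.64536. (The PNT-adjacent estimate ln(21) + γ ≈ 3.62174 matches within O(1/n).)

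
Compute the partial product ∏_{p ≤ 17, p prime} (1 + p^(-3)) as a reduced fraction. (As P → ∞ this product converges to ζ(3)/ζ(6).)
∏ = 163156871808/138140663375

The primes p ≤ 17 are [2, 3, 5, 7, 11, 13, 17]. For each, (1 + 1/p^3) = (p^3 + 1)/p^3. Multiplying these fractions over p ∈ [2, 3, 5, 7, 11, 13, 17] gives 163156871808/138140663375. (In the limit P → ∞ this tends to ζ(3)/ζ(6).)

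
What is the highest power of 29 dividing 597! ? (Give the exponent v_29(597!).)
v_29(597!) = 20

Legendre's formula: v_p(n!) = Σ_{k ≥ 1} ⌊n / p^k⌋. For p = 29, n = 597, the terms are:
  ⌊597/29^1⌋ = ⌊597/29⌋ = 20
(the next term ⌊597/29^2⌋ = 0, terminating the sum). Summing: v_29(597!) = 20 = 20.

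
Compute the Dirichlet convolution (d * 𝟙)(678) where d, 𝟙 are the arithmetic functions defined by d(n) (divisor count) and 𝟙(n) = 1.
(d * 𝟙)(678) = 27

Divisors of 678: [1, 2, 3, 6, 113, 226, 339, 678]. For each d | 678:
  d = 1: d(1) · 𝟙(678/1) = 1 · 1 = 1
  d = 2: d(2) · 𝟙(678/2) = 2 · 1 = 2
  d = 3: d(3) · 𝟙(678/3) = 2 · 1 = 2
  d = 6: d(6) · 𝟙(678/6) = 4 · 1 = 4
  d = 113: d(113) · 𝟙(678/113) = 2 · 1 = 2
  d = 226: d(226) · 𝟙(678/226) = 4 · 1 = 4
  d = 339: d(339) · 𝟙(678/339) = 4 · 1 = 4
  d = 678: d(678) · 𝟙(678/678) = 8 · 1 = 8
Summing: (d * 𝟙)(678) = 1 + 2 + 2 + 4 + 2 + 4 + 4 + 8 = 27.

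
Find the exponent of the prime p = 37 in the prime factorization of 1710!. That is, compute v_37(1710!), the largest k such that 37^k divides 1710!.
v_37(1710!) = 47

Legendre's formula: v_p(n!) = Σ_{k ≥ 1} ⌊n / p^k⌋. For p = 37, n = 1710, the terms are:
  ⌊1710/37^1⌋ = ⌊1710/37⌋ = 46
  ⌊1710/37^2⌋ = ⌊1710/1369⌋ = 1
(the next term ⌊1710/37^3⌋ = 0, terminating the sum). Summing: v_37(1710!) = 46 + 1 = 47.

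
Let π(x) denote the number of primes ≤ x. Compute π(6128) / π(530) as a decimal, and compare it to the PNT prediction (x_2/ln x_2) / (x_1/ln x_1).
π(6128)/π(530) = 798/99 ≈ 8.0606;  PNT prediction ≈ 8.3169.

π(530) = 99 and π(6128) = 798, so π(6128)/π(530) ≈ 8.0606. The PNT-predicted ratio is (6128/ln(6128)) / (530/ln(530)) ≈ 8.3169. The two agree to within a few percent, as expected.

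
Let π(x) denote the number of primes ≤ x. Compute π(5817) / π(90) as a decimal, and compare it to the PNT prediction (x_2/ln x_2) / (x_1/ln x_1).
π(5817)/π(90) = 763/24 ≈ 31.7917;  PNT prediction ≈ 33.5509.

π(90) = 24 and π(5817) = 763, so π(5817)/π(90) ≈ 31.7917. The PNT-predicted ratio is (5817/ln(5817)) / (90/ln(90)) ≈ 33.5509. The two agree to within a few percent, as expected.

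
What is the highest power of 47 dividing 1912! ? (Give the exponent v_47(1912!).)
v_47(1912!) = 40

Legendre's formula: v_p(n!) = Σ_{k ≥ 1} ⌊n / p^k⌋. For p = 47, n = 1912, the terms are:
  ⌊1912/47^1⌋ = ⌊1912/47⌋ = 40
(the next term ⌊1912/47^2⌋ = 0, terminating the sum). Summing: v_47(1912!) = 40 = 40.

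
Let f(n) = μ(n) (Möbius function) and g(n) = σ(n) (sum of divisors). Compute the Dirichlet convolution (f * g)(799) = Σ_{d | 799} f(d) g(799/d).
(μ * σ)(799) = 799

Divisors of 799: [1, 17, 47, 799]. For each d | 799:
  d = 1: μ(1) · σ(799/1) = 1 · 864 = 864
  d = 17: μ(17) · σ(799/17) = -1 · 48 = -48
  d = 47: μ(47) · σ(799/47) = -1 · 18 = -18
  d = 799: μ(799) · σ(799/799) = 1 · 1 = 1
Summing: (μ * σ)(799) = 864 + -48 + -18 + 1 = 799.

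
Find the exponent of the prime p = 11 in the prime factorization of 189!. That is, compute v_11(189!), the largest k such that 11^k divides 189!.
v_11(189!) = 18

Legendre's formula: v_p(n!) = Σ_{k ≥ 1} ⌊n / p^k⌋. For p = 11, n = 189, the terms are:
  ⌊189/11^1⌋ = ⌊189/11⌋ = 17
  ⌊189/11^2⌋ = ⌊189/121⌋ = 1
(the next term ⌊189/11^3⌋ = 0, terminating the sum). Summing: v_11(189!) = 17 + 1 = 18.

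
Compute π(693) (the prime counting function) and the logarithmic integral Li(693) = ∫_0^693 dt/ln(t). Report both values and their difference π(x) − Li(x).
π(693) = 125;  Li(693) ≈ 132.02;  π(x) − Li(x) ≈ -7.02.

Direct count of primes ≤ 693 gives π(693) = 125. Numerical evaluation of the logarithmic integral gives Li(693) ≈ 132.02. The difference π(x) − Li(x) ≈ -7.02 is typically negative for small/moderate x (Li(x) overestimates), though Littlewood's theorem shows this sign changes infinitely often.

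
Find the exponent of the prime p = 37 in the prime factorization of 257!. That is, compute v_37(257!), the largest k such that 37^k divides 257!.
v_37(257!) = 6

Legendre's formula: v_p(n!) = Σ_{k ≥ 1} ⌊n / p^k⌋. For p = 37, n = 257, the terms are:
  ⌊257/37^1⌋ = ⌊257/37⌋ = 6
(the next term ⌊257/37^2⌋ = 0, terminating the sum). Summing: v_37(257!) = 6 = 6.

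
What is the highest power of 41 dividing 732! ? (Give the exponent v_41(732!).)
v_41(732!) = 17

Legendre's formula: v_p(n!) = Σ_{k ≥ 1} ⌊n / p^k⌋. For p = 41, n = 732, the terms are:
  ⌊732/41^1⌋ = ⌊732/41⌋ = 17
(the next term ⌊732/41^2⌋ = 0, terminating the sum). Summing: v_41(732!) = 17 = 17.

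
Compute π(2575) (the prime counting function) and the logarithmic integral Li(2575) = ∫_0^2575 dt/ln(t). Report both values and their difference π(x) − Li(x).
π(2575) = 375;  Li(2575) ≈ 389.18;  π(x) − Li(x) ≈ -14.18.

Direct count of primes ≤ 2575 gives π(2575) = 375. Numerical evaluation of the logarithmic integral gives Li(2575) ≈ 389.18. The difference π(x) − Li(x) ≈ -14.18 is typically negative for small/moderate x (Li(x) overestimates), though Littlewood's theorem shows this sign changes infinitely often.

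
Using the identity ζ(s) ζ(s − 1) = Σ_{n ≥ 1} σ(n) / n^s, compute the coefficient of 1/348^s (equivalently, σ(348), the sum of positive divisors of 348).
σ(348) = 840

In the product (Σ m^0/m^s)(Σ k / k^s) = Σ (Σ_{d | n} d) / n^s, the coefficient of 1/n^s is σ(n) = Σ_{d | n} d. For n = 348, divisors are [1, 2, 3, 4, 6, 12, 29, 58, 87, 116, 174, 348]; summing: σ(348) = 840.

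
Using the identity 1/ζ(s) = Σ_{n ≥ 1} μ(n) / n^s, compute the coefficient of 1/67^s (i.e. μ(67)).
μ(67) = -1

Factor n = 67 = 67. μ(n) = 0 if any exponent ≥ 2 (not squarefree); otherwise μ(n) = (−1)^{ω(n)} where ω(n) is the number of distinct prime factors. Applying: μ(67) = -1.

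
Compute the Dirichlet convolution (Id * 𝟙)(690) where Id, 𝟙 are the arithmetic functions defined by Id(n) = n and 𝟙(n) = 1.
(Id * 𝟙)(690) = 1728

Divisors of 690: [1, 2, 3, 5, 6, 10, 15, 23, 30, 46, 69, 115, 138, 230, 345, 690]. For each d | 690:
  d = 1: Id(1) · 𝟙(690/1) = 1 · 1 = 1
  d = 2: Id(2) · 𝟙(690/2) = 2 · 1 = 2
  d = 3: Id(3) · 𝟙(690/3) = 3 · 1 = 3
  d = 5: Id(5) · 𝟙(690/5) = 5 · 1 = 5
  d = 6: Id(6) · 𝟙(690/6) = 6 · 1 = 6
  d = 10: Id(10) · 𝟙(690/10) = 10 · 1 = 10
  d = 15: Id(15) · 𝟙(690/15) = 15 · 1 = 15
  d = 23: Id(23) · 𝟙(690/23) = 23 · 1 = 23
  d = 30: Id(30) · 𝟙(690/30) = 30 · 1 = 30
  d = 46: Id(46) · 𝟙(690/46) = 46 · 1 = 46
  d = 69: Id(69) · 𝟙(690/69) = 69 · 1 = 69
  d = 115: Id(115) · 𝟙(690/115) = 115 · 1 = 115
  d = 138: Id(138) · 𝟙(690/138) = 138 · 1 = 138
  d = 230: Id(230) · 𝟙(690/230) = 230 · 1 = 230
  d = 345: Id(345) · 𝟙(690/345) = 345 · 1 = 345
  d = 690: Id(690) · 𝟙(690/690) = 690 · 1 = 690
Summing: (Id * 𝟙)(690) = 1 + 2 + 3 + 5 + 6 + 10 + 15 + 23 + 30 + 46 + 69 + 115 + 138 + 230 + 345 + 690 = 1728.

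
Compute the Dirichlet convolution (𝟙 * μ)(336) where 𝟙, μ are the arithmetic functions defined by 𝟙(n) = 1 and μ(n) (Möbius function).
(𝟙 * μ)(336) = 0

Divisors of 336: [1, 2, 3, 4, 6, 7, 8, 12, 14, 16, 21, 24, 28, 42, 48, 56, 84, 112, 168, 336]. For each d | 336:
  d = 1: 𝟙(1) · μ(336/1) = 1 · 0 = 0
  d = 2: 𝟙(2) · μ(336/2) = 1 · 0 = 0
  d = 3: 𝟙(3) · μ(336/3) = 1 · 0 = 0
  d = 4: 𝟙(4) · μ(336/4) = 1 · 0 = 0
  d = 6: 𝟙(6) · μ(336/6) = 1 · 0 = 0
  d = 7: 𝟙(7) · μ(336/7) = 1 · 0 = 0
  d = 8: 𝟙(8) · μ(336/8) = 1 · -1 = -1
  d = 12: 𝟙(12) · μ(336/12) = 1 · 0 = 0
  d = 14: 𝟙(14) · μ(336/14) = 1 · 0 = 0
  d = 16: 𝟙(16) · μ(336/16) = 1 · 1 = 1
  d = 21: 𝟙(21) · μ(336/21) = 1 · 0 = 0
  d = 24: 𝟙(24) · μ(336/24) = 1 · 1 = 1
  d = 28: 𝟙(28) · μ(336/28) = 1 · 0 = 0
  d = 42: 𝟙(42) · μ(336/42) = 1 · 0 = 0
  d = 48: 𝟙(48) · μ(336/48) = 1 · -1 = -1
  d = 56: 𝟙(56) · μ(336/56) = 1 · 1 = 1
  d = 84: 𝟙(84) · μ(336/84) = 1 · 0 = 0
  d = 112: 𝟙(112) · μ(336/112) = 1 · -1 = -1
  d = 168: 𝟙(168) · μ(336/168) = 1 · -1 = -1
  d = 336: 𝟙(336) · μ(336/336) = 1 · 1 = 1
Summing: (𝟙 * μ)(336) = 0 + 0 + 0 + 0 + 0 + 0 + -1 + 0 + 0 + 1 + 0 + 1 + 0 + 0 + -1 + 1 + 0 + -1 + -1 + 1 = 0.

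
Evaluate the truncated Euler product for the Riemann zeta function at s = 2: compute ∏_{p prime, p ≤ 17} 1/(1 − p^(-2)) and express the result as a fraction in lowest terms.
∏ = 206841635/127401984

The primes p ≤ 17 are [2, 3, 5, 7, 11, 13, 17]. For each prime, (1 − 1/p^2)^(-1) = p^2 / (p^2 − 1). The product is (1 − 1/2^2)^(-1), (1 − 1/3^2)^(-1), (1 − 1/5^2)^(-1), (1 − 1/7^2)^(-1), (1 − 1/11^2)^(-1), (1 − 1/13^2)^(-1), (1 − 1/17^2)^(-1) = ∏ p^2 / (p^2 − 1) = 206841635/127401984.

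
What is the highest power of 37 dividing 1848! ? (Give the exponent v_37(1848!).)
v_37(1848!) = 50

Legendre's formula: v_p(n!) = Σ_{k ≥ 1} ⌊n / p^k⌋. For p = 37, n = 1848, the terms are:
  ⌊1848/37^1⌋ = ⌊1848/37⌋ = 49
  ⌊1848/37^2⌋ = ⌊1848/1369⌋ = 1
(the next term ⌊1848/37^3⌋ = 0, terminating the sum). Summing: v_37(1848!) = 49 + 1 = 50.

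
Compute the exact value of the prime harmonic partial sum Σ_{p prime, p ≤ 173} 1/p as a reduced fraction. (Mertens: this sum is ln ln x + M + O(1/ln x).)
Σ 1/p = 319420215161551700804173656907103406301944826032199624513259054823197/166589903787325219380851695350896256250980509594874862046961683989710

π(173) = 40, so the primes ≤ 173 are [2, 3, 5, 7, 11, 13, 17, 19, 23, 29, 31, 37, 41, 43, 47, 53, 59, 61, 67, 71, 73, 79, 83, 89, 97, 101, 103, 107, 109, 113, 127, 131, 137, 139, 149, 151, 157, 163, 167, 173]. Summing 1/p over these primes: 319420215161551700804173656907103406301944826032199624513259054823197/166589903787325219380851695350896256250980509594874862046961683989710 ≈ 1.9174. Mertens estimate ln ln(173) + 0.2615 ≈ 1.9011.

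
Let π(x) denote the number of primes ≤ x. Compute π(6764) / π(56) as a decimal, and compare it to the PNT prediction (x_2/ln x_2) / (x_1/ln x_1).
π(6764)/π(56) = 871/16 ≈ 54.4375;  PNT prediction ≈ 55.1292.

π(56) = 16 and π(6764) = 871, so π(6764)/π(56) ≈ 54.4375. The PNT-predicted ratio is (6764/ln(6764)) / (56/ln(56)) ≈ 55.1292. The two agree to within a few percent, as expected.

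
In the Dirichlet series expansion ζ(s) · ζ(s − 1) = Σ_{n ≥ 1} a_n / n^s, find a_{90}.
σ(90) = 234

In the product (Σ m^0/m^s)(Σ k / k^s) = Σ (Σ_{d | n} d) / n^s, the coefficient of 1/n^s is σ(n) = Σ_{d | n} d. For n = 90, divisors are [1, 2, 3, 5, 6, 9, 10, 15, 18, 30, 45, 90]; summing: σ(90) = 234.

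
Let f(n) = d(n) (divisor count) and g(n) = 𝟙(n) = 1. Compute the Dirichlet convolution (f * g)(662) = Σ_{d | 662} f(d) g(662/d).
(d * 𝟙)(662) = 9

Divisors of 662: [1, 2, 331, 662]. For each d | 662:
  d = 1: d(1) · 𝟙(662/1) = 1 · 1 = 1
  d = 2: d(2) · 𝟙(662/2) = 2 · 1 = 2
  d = 331: d(331) · 𝟙(662/331) = 2 · 1 = 2
  d = 662: d(662) · 𝟙(662/662) = 4 · 1 = 4
Summing: (d * 𝟙)(662) = 1 + 2 + 2 + 4 = 9.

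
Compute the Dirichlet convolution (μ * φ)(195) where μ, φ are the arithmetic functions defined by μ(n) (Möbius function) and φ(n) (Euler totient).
(μ * φ)(195) = 33

Divisors of 195: [1, 3, 5, 13, 15, 39, 65, 195]. For each d | 195:
  d = 1: μ(1) · φ(195/1) = 1 · 96 = 96
  d = 3: μ(3) · φ(195/3) = -1 · 48 = -48
  d = 5: μ(5) · φ(195/5) = -1 · 24 = -24
  d = 13: μ(13) · φ(195/13) = -1 · 8 = -8
  d = 15: μ(15) · φ(195/15) = 1 · 12 = 12
  d = 39: μ(39) · φ(195/39) = 1 · 4 = 4
  d = 65: μ(65) · φ(195/65) = 1 · 2 = 2
  d = 195: μ(195) · φ(195/195) = -1 · 1 = -1
Summing: (μ * φ)(195) = 96 + -48 + -24 + -8 + 12 + 4 + 2 + -1 = 33.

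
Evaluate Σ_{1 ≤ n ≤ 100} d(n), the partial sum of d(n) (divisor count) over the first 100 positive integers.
Σ_{n ≤ 100} d(n) = 482

Compute d(n) for each 1 ≤ n ≤ 100: d(1) = 1, d(2) = 2, d(3) = 2, d(4) = 3, d(5) = 2, d(6) = 4, d(7) = 2, d(8) = 4, d(9) = 3, d(10) = 4, d(11) = 2, d(12) = 6, d(13) = 2, d(14) = 4, d(15) = 4, d(16) = 5, d(17) = 2, d(18) = 6, d(19) = 2, d(20) = 6, d(21) = 4, d(22) = 4, d(23) = 2, d(24) = 8, d(25) = 3, d(26) = 4, d(27) = 4, d(28) = 6, d(29) = 2, d(30) = 8, d(31) = 2, d(32) = 6, d(33) = 4, d(34) = 4, d(35) = 4, d(36) = 9, d(37) = 2, d(38) = 4, d(39) = 4, d(40) = 8, d(41) = 2, d(42) = 8, d(43) = 2, d(44) = 6, d(45) = 6, d(46) = 4, d(47) = 2, d(48) = 10, d(49) = 3, d(50) = 6, d(51) = 4, d(52) = 6, d(53) = 2, d(54) = 8, d(55) = 4, d(56) = 8, d(57) = 4, d(58) = 4, d(59) = 2, d(60) = 12, d(61) = 2, d(62) = 4, d(63) = 6, d(64) = 7, d(65) = 4, d(66) = 8, d(67) = 2, d(68) = 6, d(69) = 4, d(70) = 8, d(71) = 2, d(72) = 12, d(73) = 2, d(74) = 4, d(75) = 6, d(76) = 6, d(77) = 4, d(78) = 8, d(79) = 2, d(80) = 10, d(81) = 5, d(82) = 4, d(83) = 2, d(84) = 12, d(85) = 4, d(86) = 4, d(87) = 4, d(88) = 8, d(89) = 2, d(90) = 12, d(91) = 4, d(92) = 6, d(93) = 4, d(94) = 4, d(95) = 4, d(96) = 12, d(97) = 2, d(98) = 6, d(99) = 6, d(100) = 9. Summing all 100 values: 482. (Dirichlet's divisor formula: Σ_{n ≤ x} d(n) = x ln(x) + (2γ − 1) x + O(√x). For x = 100, the asymptotic estimate is ≈ 475.96.)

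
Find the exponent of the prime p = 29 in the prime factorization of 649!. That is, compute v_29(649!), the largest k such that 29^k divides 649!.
v_29(649!) = 22

Legendre's formula: v_p(n!) = Σ_{k ≥ 1} ⌊n / p^k⌋. For p = 29, n = 649, the terms are:
  ⌊649/29^1⌋ = ⌊649/29⌋ = 22
(the next term ⌊649/29^2⌋ = 0, terminating the sum). Summing: v_29(649!) = 22 = 22.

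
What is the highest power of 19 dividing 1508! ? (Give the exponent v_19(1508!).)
v_19(1508!) = 83

Legendre's formula: v_p(n!) = Σ_{k ≥ 1} ⌊n / p^k⌋. For p = 19, n = 1508, the terms are:
  ⌊1508/19^1⌋ = ⌊1508/19⌋ = 79
  ⌊1508/19^2⌋ = ⌊1508/361⌋ = 4
(the next term ⌊1508/19^3⌋ = 0, terminating the sum). Summing: v_19(1508!) = 79 + 4 = 83.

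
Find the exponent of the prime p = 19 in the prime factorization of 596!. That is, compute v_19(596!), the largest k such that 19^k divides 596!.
v_19(596!) = 32

Legendre's formula: v_p(n!) = Σ_{k ≥ 1} ⌊n / p^k⌋. For p = 19, n = 596, the terms are:
  ⌊596/19^1⌋ = ⌊596/19⌋ = 31
  ⌊596/19^2⌋ = ⌊596/361⌋ = 1
(the next term ⌊596/19^3⌋ = 0, terminating the sum). Summing: v_19(596!) = 31 + 1 = 32.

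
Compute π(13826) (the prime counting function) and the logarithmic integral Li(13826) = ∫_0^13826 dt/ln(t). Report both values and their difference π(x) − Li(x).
π(13826) = 1633;  Li(13826) ≈ 1654.02;  π(x) − Li(x) ≈ -21.02.

Direct count of primes ≤ 13826 gives π(13826) = 1633. Numerical evaluation of the logarithmic integral gives Li(13826) ≈ 1654.02. The difference π(x) − Li(x) ≈ -21.02 is typically negative for small/moderate x (Li(x) overestimates), though Littlewood's theorem shows this sign changes infinitely often.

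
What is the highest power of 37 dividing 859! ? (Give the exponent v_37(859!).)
v_37(859!) = 23

Legendre's formula: v_p(n!) = Σ_{k ≥ 1} ⌊n / p^k⌋. For p = 37, n = 859, the terms are:
  ⌊859/37^1⌋ = ⌊859/37⌋ = 23
(the next term ⌊859/37^2⌋ = 0, terminating the sum). Summing: v_37(859!) = 23 = 23.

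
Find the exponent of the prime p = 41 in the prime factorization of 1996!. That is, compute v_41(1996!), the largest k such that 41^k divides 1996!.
v_41(1996!) = 49

Legendre's formula: v_p(n!) = Σ_{k ≥ 1} ⌊n / p^k⌋. For p = 41, n = 1996, the terms are:
  ⌊1996/41^1⌋ = ⌊1996/41⌋ = 48
  ⌊1996/41^2⌋ = ⌊1996/1681⌋ = 1
(the next term ⌊1996/41^3⌋ = 0, terminating the sum). Summing: v_41(1996!) = 48 + 1 = 49.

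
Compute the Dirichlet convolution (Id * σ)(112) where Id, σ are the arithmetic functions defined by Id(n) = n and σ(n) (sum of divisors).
(Id * σ)(112) = 1935

Divisors of 112: [1, 2, 4, 7, 8, 14, 16, 28, 56, 112]. For each d | 112:
  d = 1: Id(1) · σ(112/1) = 1 · 248 = 248
  d = 2: Id(2) · σ(112/2) = 2 · 120 = 240
  d = 4: Id(4) · σ(112/4) = 4 · 56 = 224
  d = 7: Id(7) · σ(112/7) = 7 · 31 = 217
  d = 8: Id(8) · σ(112/8) = 8 · 24 = 192
  d = 14: Id(14) · σ(112/14) = 14 · 15 = 210
  d = 16: Id(16) · σ(112/16) = 16 · 8 = 128
  d = 28: Id(28) · σ(112/28) = 28 · 7 = 196
  d = 56: Id(56) · σ(112/56) = 56 · 3 = 168
  d = 112: Id(112) · σ(112/112) = 112 · 1 = 112
Summing: (Id * σ)(112) = 248 + 240 + 224 + 217 + 192 + 210 + 128 + 196 + 168 + 112 = 1935.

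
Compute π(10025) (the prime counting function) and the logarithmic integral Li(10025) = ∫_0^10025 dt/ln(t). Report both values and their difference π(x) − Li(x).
π(10025) = 1231;  Li(10025) ≈ 1248.85;  π(x) − Li(x) ≈ -17.85.

Direct count of primes ≤ 10025 gives π(10025) = 1231. Numerical evaluation of the logarithmic integral gives Li(10025) ≈ 1248.85. The difference π(x) − Li(x) ≈ -17.85 is typically negative for small/moderate x (Li(x) overestimates), though Littlewood's theorem shows this sign changes infinitely often.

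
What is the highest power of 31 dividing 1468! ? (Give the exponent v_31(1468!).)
v_31(1468!) = 48

Legendre's formula: v_p(n!) = Σ_{k ≥ 1} ⌊n / p^k⌋. For p = 31, n = 1468, the terms are:
  ⌊1468/31^1⌋ = ⌊1468/31⌋ = 47
  ⌊1468/31^2⌋ = ⌊1468/961⌋ = 1
(the next term ⌊1468/31^3⌋ = 0, terminating the sum). Summing: v_31(1468!) = 47 + 1 = 48.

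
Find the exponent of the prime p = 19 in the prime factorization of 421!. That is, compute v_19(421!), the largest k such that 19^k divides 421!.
v_19(421!) = 23

Legendre's formula: v_p(n!) = Σ_{k ≥ 1} ⌊n / p^k⌋. For p = 19, n = 421, the terms are:
  ⌊421/19^1⌋ = ⌊421/19⌋ = 22
  ⌊421/19^2⌋ = ⌊421/361⌋ = 1
(the next term ⌊421/19^3⌋ = 0, terminating the sum). Summing: v_19(421!) = 22 + 1 = 23.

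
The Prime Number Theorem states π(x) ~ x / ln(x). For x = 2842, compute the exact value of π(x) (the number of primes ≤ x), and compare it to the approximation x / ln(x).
π(2842) = 412;  x/ln(x) ≈ 357.38;  relative error ≈ 13.26%.

Directly count primes up to 2842: π(2842) = 412. The PNT approximation gives 2842/ln(2842) ≈ 2842/7.95226 ≈ 357.38. Relative error (π(x) − x/ln(x)) / π(x) ≈ 13.26%; the approximation is known to undercount slightly (Li(x) is a better estimate).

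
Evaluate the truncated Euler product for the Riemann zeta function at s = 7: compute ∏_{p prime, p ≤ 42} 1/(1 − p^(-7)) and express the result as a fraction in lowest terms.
∏ = 15214693740861659022327238853367449744246233642110123338337250729020413243663439716160625/15088713883430430558353749276068876125470859484627961166255440580167365026798140387704832

The primes p ≤ 42 are [2, 3, 5, 7, 11, 13, 17, 19, 23, 29, 31, 37, 41]. For each prime, (1 − 1/p^7)^(-1) = p^7 / (p^7 − 1). The product is (1 − 1/2^7)^(-1), (1 − 1/3^7)^(-1), (1 − 1/5^7)^(-1), (1 − 1/7^7)^(-1), (1 − 1/11^7)^(-1), (1 − 1/13^7)^(-1), (1 − 1/17^7)^(-1), (1 − 1/19^7)^(-1), (1 − 1/23^7)^(-1), (1 − 1/29^7)^(-1), (1 − 1/31^7)^(-1), (1 − 1/37^7)^(-1), (1 − 1/41^7)^(-1) = ∏ p^7 / (p^7 − 1) = 15214693740861659022327238853367449744246233642110123338337250729020413243663439716160625/15088713883430430558353749276068876125470859484627961166255440580167365026798140387704832.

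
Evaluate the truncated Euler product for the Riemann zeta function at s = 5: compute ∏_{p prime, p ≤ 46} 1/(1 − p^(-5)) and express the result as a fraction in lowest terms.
∏ = 1572482291224969810929353517600303098269844539827384419450979869/1516482033755337998564749447506198249900022724140786873799147520

The primes p ≤ 46 are [2, 3, 5, 7, 11, 13, 17, 19, 23, 29, 31, 37, 41, 43]. For each prime, (1 − 1/p^5)^(-1) = p^5 / (p^5 − 1). The product is (1 − 1/2^5)^(-1), (1 − 1/3^5)^(-1), (1 − 1/5^5)^(-1), (1 − 1/7^5)^(-1), (1 − 1/11^5)^(-1), (1 − 1/13^5)^(-1), (1 − 1/17^5)^(-1), (1 − 1/19^5)^(-1), (1 − 1/23^5)^(-1), (1 − 1/29^5)^(-1), (1 − 1/31^5)^(-1), (1 − 1/37^5)^(-1), (1 − 1/41^5)^(-1), (1 − 1/43^5)^(-1) = ∏ p^5 / (p^5 − 1) = 1572482291224969810929353517600303098269844539827384419450979869/1516482033755337998564749447506198249900022724140786873799147520.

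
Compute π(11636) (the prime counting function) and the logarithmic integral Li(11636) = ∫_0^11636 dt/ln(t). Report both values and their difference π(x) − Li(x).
π(11636) = 1399;  Li(11636) ≈ 1422.28;  π(x) − Li(x) ≈ -23.28.

Direct count of primes ≤ 11636 gives π(11636) = 1399. Numerical evaluation of the logarithmic integral gives Li(11636) ≈ 1422.28. The difference π(x) − Li(x) ≈ -23.28 is typically negative for small/moderate x (Li(x) overestimates), though Littlewood's theorem shows this sign changes infinitely often.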